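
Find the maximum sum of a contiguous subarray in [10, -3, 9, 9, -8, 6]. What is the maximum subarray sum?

Using Kadane's algorithm on [10, -3, 9, 9, -8, 6]:

Scanning through the array:
Position 1 (value -3): max_ending_here = 7, max_so_far = 10
Position 2 (value 9): max_ending_here = 16, max_so_far = 16
Position 3 (value 9): max_ending_here = 25, max_so_far = 25
Position 4 (value -8): max_ending_here = 17, max_so_far = 25
Position 5 (value 6): max_ending_here = 23, max_so_far = 25

Maximum subarray: [10, -3, 9, 9]
Maximum sum: 25

The maximum subarray is [10, -3, 9, 9] with sum 25. This subarray runs from index 0 to index 3.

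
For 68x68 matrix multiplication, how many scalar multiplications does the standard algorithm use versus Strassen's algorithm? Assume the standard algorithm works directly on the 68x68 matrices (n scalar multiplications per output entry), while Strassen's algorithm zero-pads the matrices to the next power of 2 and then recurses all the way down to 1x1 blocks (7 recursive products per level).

Matrix multiplication for 68x68 matrices:

Strassen's algorithm requires power-of-2 dimensions. Pad 68x68 to 128x128 (next power of 2).

Standard algorithm: 68^3 = 314432 multiplications
Strassen's algorithm: 7^(log2(128)) = 7^7 = 823543 multiplications
Difference: 314432 - 823543 = -509111 (Strassen uses MORE here due to padding overhead — for small or just-over-power-of-2 n, padding can outweigh the per-level savings)

Standard: 314432 multiplications (68^3). Strassen: 823543 multiplications (7^7, after padding to 128x128). Strassen reduces 8 recursive multiplications to 7 at each level.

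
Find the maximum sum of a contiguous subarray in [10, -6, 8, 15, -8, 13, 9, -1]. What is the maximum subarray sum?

Using Kadane's algorithm on [10, -6, 8, 15, -8, 13, 9, -1]:

Scanning through the array:
Position 1 (value -6): max_ending_here = 4, max_so_far = 10
Position 2 (value 8): max_ending_here = 12, max_so_far = 12
Position 3 (value 15): max_ending_here = 27, max_so_far = 27
Position 4 (value -8): max_ending_here = 19, max_so_far = 27
Position 5 (value 13): max_ending_here = 32, max_so_far = 32
Position 6 (value 9): max_ending_here = 41, max_so_far = 41
Position 7 (value -1): max_ending_here = 40, max_so_far = 41

Maximum subarray: [10, -6, 8, 15, -8, 13, 9]
Maximum sum: 41

The maximum subarray is [10, -6, 8, 15, -8, 13, 9] with sum 41. This subarray runs from index 0 to index 6.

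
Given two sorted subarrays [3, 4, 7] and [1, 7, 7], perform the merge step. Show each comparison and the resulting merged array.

Merging process:

Compare 3 vs 1: take 1 from right. Merged: [1]
Compare 3 vs 7: take 3 from left. Merged: [1, 3]
Compare 4 vs 7: take 4 from left. Merged: [1, 3, 4]
Compare 7 vs 7: take 7 from left. Merged: [1, 3, 4, 7]
Append remaining from right: [7, 7]. Merged: [1, 3, 4, 7, 7, 7]

Final merged array: [1, 3, 4, 7, 7, 7]
Total comparisons: 4

The merged array is [1, 3, 4, 7, 7, 7], requiring 4 comparisons. The merge step runs in O(n) time where n is the total number of elements.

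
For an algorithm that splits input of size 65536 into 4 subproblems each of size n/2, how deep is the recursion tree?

For divide and conquer with division factor 2:

Problem sizes at each level:
Level 0: 65536
Level 1: 32768
Level 2: 16384
Level 3: 8192
Level 4: 4096
Level 5: 2048
Level 6: 1024
Level 7: 512
Level 8: 256
Level 9: 128
Level 10: 64
Level 11: 32
Level 12: 16
Level 13: 8
Level 14: 4
Level 15: 2
Level 16: 1

The root is level 0 and the size-1 base case is level 16 (the tree spans levels 0 through 16, i.e. 17 levels counting the root), so the depth is the number of divisions: log_2(65536) = 16

The recursion tree depth is log_2(65536) = 16. At each level, the problem size is divided by 2, so it takes 16 divisions to reduce to a base case of size 1. The algorithm makes 4 recursive calls at each level.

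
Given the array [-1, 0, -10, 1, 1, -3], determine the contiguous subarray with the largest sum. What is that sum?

Using Kadane's algorithm on [-1, 0, -10, 1, 1, -3]:

Scanning through the array:
Position 1 (value 0): max_ending_here = 0, max_so_far = 0
Position 2 (value -10): max_ending_here = -10, max_so_far = 0
Position 3 (value 1): max_ending_here = 1, max_so_far = 1
Position 4 (value 1): max_ending_here = 2, max_so_far = 2
Position 5 (value -3): max_ending_here = -1, max_so_far = 2

Maximum subarray: [1, 1]
Maximum sum: 2

The maximum subarray is [1, 1] with sum 2. This subarray runs from index 3 to index 4.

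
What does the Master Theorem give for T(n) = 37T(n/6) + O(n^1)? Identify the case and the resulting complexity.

Master Theorem for T(n) = 37T(n/6) + O(n^1):

a = 37, b = 6, c = 1
log_b(a) = log_6(37) = 2.0153

Case 1: c = 1 < log_6(37) = 2.0153
T(n) = O(n^(log_6 37))

For T(n) = 37T(n/6) + O(n^1): log_6(37) = 2.0153. This is Case 1 of the Master Theorem (c < log_b(a), work dominated by leaves), giving O(n^(log_6 37)).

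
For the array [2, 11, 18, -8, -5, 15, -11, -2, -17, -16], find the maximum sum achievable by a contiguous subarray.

Using Kadane's algorithm on [2, 11, 18, -8, -5, 15, -11, -2, -17, -16]:

Scanning through the array:
Position 1 (value 11): max_ending_here = 13, max_so_far = 13
Position 2 (value 18): max_ending_here = 31, max_so_far = 31
Position 3 (value -8): max_ending_here = 23, max_so_far = 31
Position 4 (value -5): max_ending_here = 18, max_so_far = 31
Position 5 (value 15): max_ending_here = 33, max_so_far = 33
Position 6 (value -11): max_ending_here = 22, max_so_far = 33
Position 7 (value -2): max_ending_here = 20, max_so_far = 33
Position 8 (value -17): max_ending_here = 3, max_so_far = 33
Position 9 (value -16): max_ending_here = -13, max_so_far = 33

Maximum subarray: [2, 11, 18, -8, -5, 15]
Maximum sum: 33

The maximum subarray is [2, 11, 18, -8, -5, 15] with sum 33. This subarray runs from index 0 to index 5.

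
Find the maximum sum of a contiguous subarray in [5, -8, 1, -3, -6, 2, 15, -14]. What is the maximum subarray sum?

Using Kadane's algorithm on [5, -8, 1, -3, -6, 2, 15, -14]:

Scanning through the array:
Position 1 (value -8): max_ending_here = -3, max_so_far = 5
Position 2 (value 1): max_ending_here = 1, max_so_far = 5
Position 3 (value -3): max_ending_here = -2, max_so_far = 5
Position 4 (value -6): max_ending_here = -6, max_so_far = 5
Position 5 (value 2): max_ending_here = 2, max_so_far = 5
Position 6 (value 15): max_ending_here = 17, max_so_far = 17
Position 7 (value -14): max_ending_here = 3, max_so_far = 17

Maximum subarray: [2, 15]
Maximum sum: 17

The maximum subarray is [2, 15] with sum 17. This subarray runs from index 5 to index 6.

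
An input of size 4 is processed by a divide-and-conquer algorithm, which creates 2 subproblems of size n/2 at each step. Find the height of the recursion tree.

For divide and conquer with division factor 2:

Problem sizes at each level:
Level 0: 4
Level 1: 2
Level 2: 1

The root is level 0 and the size-1 base case is level 2 (the tree spans levels 0 through 2, i.e. 3 levels counting the root), so the depth is the number of divisions: log_2(4) = 2

The recursion tree depth is log_2(4) = 2. At each level, the problem size is divided by 2, so it takes 2 divisions to reduce to a base case of size 1. The algorithm makes 2 recursive calls at each level.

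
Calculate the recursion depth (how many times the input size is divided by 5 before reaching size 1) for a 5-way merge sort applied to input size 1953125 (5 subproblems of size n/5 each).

For divide and conquer with division factor 5:

Problem sizes at each level:
Level 0: 1953125
Level 1: 390625
Level 2: 78125
Level 3: 15625
Level 4: 3125
Level 5: 625
Level 6: 125
Level 7: 25
Level 8: 5
Level 9: 1

The root is level 0 and the size-1 base case is level 9 (the tree spans levels 0 through 9, i.e. 10 levels counting the root), so the depth is the number of divisions: log_5(1953125) = 9

The recursion tree depth is log_5(1953125) = 9. At each level, the problem size is divided by 5, so it takes 9 divisions to reduce to a base case of size 1. The algorithm makes 5 recursive calls at each level.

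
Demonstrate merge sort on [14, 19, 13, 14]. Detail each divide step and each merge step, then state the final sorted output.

Merge sort trace:

Split: [14, 19, 13, 14] -> [14, 19] and [13, 14]
  Split: [14, 19] -> [14] and [19]
  Merge: [14] + [19] -> [14, 19]
  Split: [13, 14] -> [13] and [14]
  Merge: [13] + [14] -> [13, 14]
Merge: [14, 19] + [13, 14] -> [13, 14, 14, 19]

Final sorted array: [13, 14, 14, 19]

The merge sort proceeds by recursively splitting the array and merging sorted halves.
After all merges, the sorted array is [13, 14, 14, 19].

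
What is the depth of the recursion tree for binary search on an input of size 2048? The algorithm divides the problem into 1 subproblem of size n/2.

For divide and conquer with division factor 2:

Problem sizes at each level:
Level 0: 2048
Level 1: 1024
Level 2: 512
Level 3: 256
Level 4: 128
Level 5: 64
Level 6: 32
Level 7: 16
Level 8: 8
Level 9: 4
Level 10: 2
Level 11: 1

The root is level 0 and the size-1 base case is level 11 (the tree spans levels 0 through 11, i.e. 12 levels counting the root), so the depth is the number of divisions: log_2(2048) = 11

The recursion tree depth is log_2(2048) = 11. At each level, the problem size is divided by 2, so it takes 11 divisions to reduce to a base case of size 1. The algorithm makes 1 recursive call at each level.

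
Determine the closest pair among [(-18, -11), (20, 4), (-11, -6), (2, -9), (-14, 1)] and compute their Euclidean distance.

Computing all pairwise distances among 5 points:

d((-18, -11), (20, 4)) = 40.8534
d((-18, -11), (-11, -6)) = 8.6023
d((-18, -11), (2, -9)) = 20.0998
d((-18, -11), (-14, 1)) = 12.6491
d((20, 4), (-11, -6)) = 32.573
d((20, 4), (2, -9)) = 22.2036
d((20, 4), (-14, 1)) = 34.1321
d((-11, -6), (2, -9)) = 13.3417
d((-11, -6), (-14, 1)) = 7.6158 <-- minimum
d((2, -9), (-14, 1)) = 18.868

Closest pair: (-11, -6) and (-14, 1) with distance 7.6158

The closest pair is (-11, -6) and (-14, 1) with Euclidean distance 7.6158. For 5 points, brute-force pairwise comparison is shown above. For large n, the divide-and-conquer algorithm (sort by x, recurse on halves, check the dividing strip) achieves O(n log n).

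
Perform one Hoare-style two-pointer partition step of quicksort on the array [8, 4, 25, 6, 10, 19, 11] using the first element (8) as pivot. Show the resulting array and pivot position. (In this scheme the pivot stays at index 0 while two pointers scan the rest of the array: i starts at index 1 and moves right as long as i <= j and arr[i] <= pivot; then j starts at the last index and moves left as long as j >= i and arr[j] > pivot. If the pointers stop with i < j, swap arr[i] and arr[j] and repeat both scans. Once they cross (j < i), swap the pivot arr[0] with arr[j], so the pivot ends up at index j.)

Hoare-style two-pointer partition with pivot = 8:

Initial array: [8, 4, 25, 6, 10, 19, 11]

Pointers start at i = 1, j = 6.
i stops at index 2 (arr[2]=25 > 8), j stops at index 3 (arr[3]=6 <= 8): swap arr[2] and arr[3], array becomes [8, 4, 6, 25, 10, 19, 11]
i ends at 3, j ends at 2: the pointers have crossed (j < i), so scanning stops.

Swap pivot arr[0] with arr[2] to place pivot at position 2: [6, 4, 8, 25, 10, 19, 11]
Pivot position: 2

After partitioning with pivot 8, the array becomes [6, 4, 8, 25, 10, 19, 11]. The pivot is placed at index 2. All elements to the left of the pivot are <= 8, and all elements to the right are > 8.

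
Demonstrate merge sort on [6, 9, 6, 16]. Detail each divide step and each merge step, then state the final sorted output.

Merge sort trace:

Split: [6, 9, 6, 16] -> [6, 9] and [6, 16]
  Split: [6, 9] -> [6] and [9]
  Merge: [6] + [9] -> [6, 9]
  Split: [6, 16] -> [6] and [16]
  Merge: [6] + [16] -> [6, 16]
Merge: [6, 9] + [6, 16] -> [6, 6, 9, 16]

Final sorted array: [6, 6, 9, 16]

The merge sort proceeds by recursively splitting the array and merging sorted halves.
After all merges, the sorted array is [6, 6, 9, 16].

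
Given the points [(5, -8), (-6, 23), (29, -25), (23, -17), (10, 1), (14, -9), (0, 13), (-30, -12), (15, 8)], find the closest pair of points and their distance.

Computing all pairwise distances among 9 points:

d((5, -8), (-6, 23)) = 32.8938
d((5, -8), (29, -25)) = 29.4109
d((5, -8), (23, -17)) = 20.1246
d((5, -8), (10, 1)) = 10.2956
d((5, -8), (14, -9)) = 9.0554
d((5, -8), (0, 13)) = 21.587
d((5, -8), (-30, -12)) = 35.2278
d((5, -8), (15, 8)) = 18.868
d((-6, 23), (29, -25)) = 59.4054
d((-6, 23), (23, -17)) = 49.4065
d((-6, 23), (10, 1)) = 27.2029
d((-6, 23), (14, -9)) = 37.7359
d((-6, 23), (0, 13)) = 11.6619
d((-6, 23), (-30, -12)) = 42.4382
d((-6, 23), (15, 8)) = 25.807
d((29, -25), (23, -17)) = 10.0
d((29, -25), (10, 1)) = 32.2025
d((29, -25), (14, -9)) = 21.9317
d((29, -25), (0, 13)) = 47.8017
d((29, -25), (-30, -12)) = 60.4152
d((29, -25), (15, 8)) = 35.8469
d((23, -17), (10, 1)) = 22.2036
d((23, -17), (14, -9)) = 12.0416
d((23, -17), (0, 13)) = 37.8021
d((23, -17), (-30, -12)) = 53.2353
d((23, -17), (15, 8)) = 26.2488
d((10, 1), (14, -9)) = 10.7703
d((10, 1), (0, 13)) = 15.6205
d((10, 1), (-30, -12)) = 42.0595
d((10, 1), (15, 8)) = 8.6023 <-- minimum
d((14, -9), (0, 13)) = 26.0768
d((14, -9), (-30, -12)) = 44.1022
d((14, -9), (15, 8)) = 17.0294
d((0, 13), (-30, -12)) = 39.0512
d((0, 13), (15, 8)) = 15.8114
d((-30, -12), (15, 8)) = 49.2443

Closest pair: (10, 1) and (15, 8) with distance 8.6023

The closest pair is (10, 1) and (15, 8) with Euclidean distance 8.6023. For 9 points, brute-force pairwise comparison is shown above. For large n, the divide-and-conquer algorithm (sort by x, recurse on halves, check the dividing strip) achieves O(n log n).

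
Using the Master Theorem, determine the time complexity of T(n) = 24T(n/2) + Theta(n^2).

Master Theorem for T(n) = 24T(n/2) + O(n^2):

a = 24, b = 2, c = 2
log_b(a) = log_2(24) = 4.5850

Case 1: c = 2 < log_2(24) = 4.5850
T(n) = O(n^(log_2 24))

For T(n) = 24T(n/2) + O(n^2): log_2(24) = 4.5850. This is Case 1 of the Master Theorem (c < log_b(a), work dominated by leaves), giving O(n^(log_2 24)).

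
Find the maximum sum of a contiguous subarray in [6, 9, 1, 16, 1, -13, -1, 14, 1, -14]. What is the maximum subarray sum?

Using Kadane's algorithm on [6, 9, 1, 16, 1, -13, -1, 14, 1, -14]:

Scanning through the array:
Position 1 (value 9): max_ending_here = 15, max_so_far = 15
Position 2 (value 1): max_ending_here = 16, max_so_far = 16
Position 3 (value 16): max_ending_here = 32, max_so_far = 32
Position 4 (value 1): max_ending_here = 33, max_so_far = 33
Position 5 (value -13): max_ending_here = 20, max_so_far = 33
Position 6 (value -1): max_ending_here = 19, max_so_far = 33
Position 7 (value 14): max_ending_here = 33, max_so_far = 33
Position 8 (value 1): max_ending_here = 34, max_so_far = 34
Position 9 (value -14): max_ending_here = 20, max_so_far = 34

Maximum subarray: [6, 9, 1, 16, 1, -13, -1, 14, 1]
Maximum sum: 34

The maximum subarray is [6, 9, 1, 16, 1, -13, -1, 14, 1] with sum 34. This subarray runs from index 0 to index 8.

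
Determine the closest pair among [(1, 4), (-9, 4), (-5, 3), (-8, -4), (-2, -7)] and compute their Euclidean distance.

Computing all pairwise distances among 5 points:

d((1, 4), (-9, 4)) = 10.0
d((1, 4), (-5, 3)) = 6.0828
d((1, 4), (-8, -4)) = 12.0416
d((1, 4), (-2, -7)) = 11.4018
d((-9, 4), (-5, 3)) = 4.1231 <-- minimum
d((-9, 4), (-8, -4)) = 8.0623
d((-9, 4), (-2, -7)) = 13.0384
d((-5, 3), (-8, -4)) = 7.6158
d((-5, 3), (-2, -7)) = 10.4403
d((-8, -4), (-2, -7)) = 6.7082

Closest pair: (-9, 4) and (-5, 3) with distance 4.1231

The closest pair is (-9, 4) and (-5, 3) with Euclidean distance 4.1231. For 5 points, brute-force pairwise comparison is shown above. For large n, the divide-and-conquer algorithm (sort by x, recurse on halves, check the dividing strip) achieves O(n log n).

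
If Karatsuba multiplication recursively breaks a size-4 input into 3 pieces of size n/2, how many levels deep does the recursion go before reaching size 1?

For divide and conquer with division factor 2:

Problem sizes at each level:
Level 0: 4
Level 1: 2
Level 2: 1

The root is level 0 and the size-1 base case is level 2 (the tree spans levels 0 through 2, i.e. 3 levels counting the root), so the depth is the number of divisions: log_2(4) = 2

The recursion tree depth is log_2(4) = 2. At each level, the problem size is divided by 2, so it takes 2 divisions to reduce to a base case of size 1. The algorithm makes 3 recursive calls at each level.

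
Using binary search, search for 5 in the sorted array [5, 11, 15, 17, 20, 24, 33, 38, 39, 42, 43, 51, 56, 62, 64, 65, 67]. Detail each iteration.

Binary search for 5 in [5, 11, 15, 17, 20, 24, 33, 38, 39, 42, 43, 51, 56, 62, 64, 65, 67]:

lo=0, hi=16, mid=8, arr[mid]=39 -> 39 > 5, search left half
lo=0, hi=7, mid=3, arr[mid]=17 -> 17 > 5, search left half
lo=0, hi=2, mid=1, arr[mid]=11 -> 11 > 5, search left half
lo=0, hi=0, mid=0, arr[mid]=5 -> Found target at index 0!

Binary search finds 5 at index 0 after 4 comparisons. The search repeatedly halves the search space by comparing with the middle element.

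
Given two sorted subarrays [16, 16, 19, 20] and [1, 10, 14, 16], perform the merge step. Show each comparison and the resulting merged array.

Merging process:

Compare 16 vs 1: take 1 from right. Merged: [1]
Compare 16 vs 10: take 10 from right. Merged: [1, 10]
Compare 16 vs 14: take 14 from right. Merged: [1, 10, 14]
Compare 16 vs 16: take 16 from left. Merged: [1, 10, 14, 16]
Compare 16 vs 16: take 16 from left. Merged: [1, 10, 14, 16, 16]
Compare 19 vs 16: take 16 from right. Merged: [1, 10, 14, 16, 16, 16]
Append remaining from left: [19, 20]. Merged: [1, 10, 14, 16, 16, 16, 19, 20]

Final merged array: [1, 10, 14, 16, 16, 16, 19, 20]
Total comparisons: 6

The merged array is [1, 10, 14, 16, 16, 16, 19, 20], requiring 6 comparisons. The merge step runs in O(n) time where n is the total number of elements.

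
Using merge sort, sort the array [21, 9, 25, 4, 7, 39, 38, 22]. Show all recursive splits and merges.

Merge sort trace:

Split: [21, 9, 25, 4, 7, 39, 38, 22] -> [21, 9, 25, 4] and [7, 39, 38, 22]
  Split: [21, 9, 25, 4] -> [21, 9] and [25, 4]
    Split: [21, 9] -> [21] and [9]
    Merge: [21] + [9] -> [9, 21]
    Split: [25, 4] -> [25] and [4]
    Merge: [25] + [4] -> [4, 25]
  Merge: [9, 21] + [4, 25] -> [4, 9, 21, 25]
  Split: [7, 39, 38, 22] -> [7, 39] and [38, 22]
    Split: [7, 39] -> [7] and [39]
    Merge: [7] + [39] -> [7, 39]
    Split: [38, 22] -> [38] and [22]
    Merge: [38] + [22] -> [22, 38]
  Merge: [7, 39] + [22, 38] -> [7, 22, 38, 39]
Merge: [4, 9, 21, 25] + [7, 22, 38, 39] -> [4, 7, 9, 21, 22, 25, 38, 39]

Final sorted array: [4, 7, 9, 21, 22, 25, 38, 39]

The merge sort proceeds by recursively splitting the array and merging sorted halves.
After all merges, the sorted array is [4, 7, 9, 21, 22, 25, 38, 39].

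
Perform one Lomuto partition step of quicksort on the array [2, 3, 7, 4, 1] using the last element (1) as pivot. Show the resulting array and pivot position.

Lomuto partition with pivot = 1:

Initial array: [2, 3, 7, 4, 1]

arr[0]=2 > 1: no swap
arr[1]=3 > 1: no swap
arr[2]=7 > 1: no swap
arr[3]=4 > 1: no swap

Place pivot at position 0: [1, 3, 7, 4, 2]
Pivot position: 0

After partitioning with pivot 1, the array becomes [1, 3, 7, 4, 2]. The pivot is placed at index 0. All elements to the left of the pivot are <= 1, and all elements to the right are > 1.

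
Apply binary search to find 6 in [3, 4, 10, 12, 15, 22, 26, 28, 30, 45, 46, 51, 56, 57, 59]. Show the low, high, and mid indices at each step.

Binary search for 6 in [3, 4, 10, 12, 15, 22, 26, 28, 30, 45, 46, 51, 56, 57, 59]:

lo=0, hi=14, mid=7, arr[mid]=28 -> 28 > 6, search left half
lo=0, hi=6, mid=3, arr[mid]=12 -> 12 > 6, search left half
lo=0, hi=2, mid=1, arr[mid]=4 -> 4 < 6, search right half
lo=2, hi=2, mid=2, arr[mid]=10 -> 10 > 6, search left half
lo=2 > hi=1, target 6 not found

Binary search determines that 6 is not in the array after 4 comparisons. The search space was exhausted without finding the target.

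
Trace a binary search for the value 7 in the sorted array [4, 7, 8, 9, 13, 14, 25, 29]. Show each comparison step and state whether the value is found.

Binary search for 7 in [4, 7, 8, 9, 13, 14, 25, 29]:

lo=0, hi=7, mid=3, arr[mid]=9 -> 9 > 7, search left half
lo=0, hi=2, mid=1, arr[mid]=7 -> Found target at index 1!

Binary search finds 7 at index 1 after 2 comparisons. The search repeatedly halves the search space by comparing with the middle element.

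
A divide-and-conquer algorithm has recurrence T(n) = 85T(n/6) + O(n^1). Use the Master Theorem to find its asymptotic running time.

Master Theorem for T(n) = 85T(n/6) + O(n^1):

a = 85, b = 6, c = 1
log_b(a) = log_6(85) = 2.4795

Case 1: c = 1 < log_6(85) = 2.4795
T(n) = O(n^(log_6 85))

For T(n) = 85T(n/6) + O(n^1): log_6(85) = 2.4795. This is Case 1 of the Master Theorem (c < log_b(a), work dominated by leaves), giving O(n^(log_6 85)).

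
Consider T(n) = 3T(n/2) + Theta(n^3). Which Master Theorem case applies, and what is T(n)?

Master Theorem for T(n) = 3T(n/2) + O(n^3):

a = 3, b = 2, c = 3
log_b(a) = log_2(3) = 1.5850

Case 3: c = 3 > log_2(3) = 1.5850
T(n) = O(n^3) = O(n^3)

For T(n) = 3T(n/2) + O(n^3): log_2(3) = 1.5850. This is Case 3 of the Master Theorem (c > log_b(a), work dominated by root), giving O(n^3).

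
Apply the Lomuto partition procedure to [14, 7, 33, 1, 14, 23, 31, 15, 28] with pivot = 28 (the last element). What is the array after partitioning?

Lomuto partition with pivot = 28:

Initial array: [14, 7, 33, 1, 14, 23, 31, 15, 28]

arr[0]=14 <= 28: swap with position 0, array becomes [14, 7, 33, 1, 14, 23, 31, 15, 28]
arr[1]=7 <= 28: swap with position 1, array becomes [14, 7, 33, 1, 14, 23, 31, 15, 28]
arr[2]=33 > 28: no swap
arr[3]=1 <= 28: swap with position 2, array becomes [14, 7, 1, 33, 14, 23, 31, 15, 28]
arr[4]=14 <= 28: swap with position 3, array becomes [14, 7, 1, 14, 33, 23, 31, 15, 28]
arr[5]=23 <= 28: swap with position 4, array becomes [14, 7, 1, 14, 23, 33, 31, 15, 28]
arr[6]=31 > 28: no swap
arr[7]=15 <= 28: swap with position 5, array becomes [14, 7, 1, 14, 23, 15, 31, 33, 28]

Place pivot at position 6: [14, 7, 1, 14, 23, 15, 28, 33, 31]
Pivot position: 6

After partitioning with pivot 28, the array becomes [14, 7, 1, 14, 23, 15, 28, 33, 31]. The pivot is placed at index 6. All elements to the left of the pivot are <= 28, and all elements to the right are > 28.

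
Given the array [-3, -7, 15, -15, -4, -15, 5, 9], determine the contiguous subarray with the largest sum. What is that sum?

Using Kadane's algorithm on [-3, -7, 15, -15, -4, -15, 5, 9]:

Scanning through the array:
Position 1 (value -7): max_ending_here = -7, max_so_far = -3
Position 2 (value 15): max_ending_here = 15, max_so_far = 15
Position 3 (value -15): max_ending_here = 0, max_so_far = 15
Position 4 (value -4): max_ending_here = -4, max_so_far = 15
Position 5 (value -15): max_ending_here = -15, max_so_far = 15
Position 6 (value 5): max_ending_here = 5, max_so_far = 15
Position 7 (value 9): max_ending_here = 14, max_so_far = 15

Maximum subarray: [15]
Maximum sum: 15

The maximum subarray is [15] with sum 15. This subarray runs from index 2 to index 2.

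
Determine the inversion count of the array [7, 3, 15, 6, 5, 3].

Finding inversions in [7, 3, 15, 6, 5, 3]:

(0, 1): arr[0]=7 > arr[1]=3
(0, 3): arr[0]=7 > arr[3]=6
(0, 4): arr[0]=7 > arr[4]=5
(0, 5): arr[0]=7 > arr[5]=3
(2, 3): arr[2]=15 > arr[3]=6
(2, 4): arr[2]=15 > arr[4]=5
(2, 5): arr[2]=15 > arr[5]=3
(3, 4): arr[3]=6 > arr[4]=5
(3, 5): arr[3]=6 > arr[5]=3
(4, 5): arr[4]=5 > arr[5]=3

Total inversions: 10

The array has 10 inversion(s): (0,1), (0,3), (0,4), (0,5), (2,3), (2,4), (2,5), (3,4), (3,5), (4,5). Each pair (i,j) satisfies i < j and arr[i] > arr[j].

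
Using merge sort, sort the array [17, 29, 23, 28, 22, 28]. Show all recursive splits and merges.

Merge sort trace:

Split: [17, 29, 23, 28, 22, 28] -> [17, 29, 23] and [28, 22, 28]
  Split: [17, 29, 23] -> [17] and [29, 23]
    Split: [29, 23] -> [29] and [23]
    Merge: [29] + [23] -> [23, 29]
  Merge: [17] + [23, 29] -> [17, 23, 29]
  Split: [28, 22, 28] -> [28] and [22, 28]
    Split: [22, 28] -> [22] and [28]
    Merge: [22] + [28] -> [22, 28]
  Merge: [28] + [22, 28] -> [22, 28, 28]
Merge: [17, 23, 29] + [22, 28, 28] -> [17, 22, 23, 28, 28, 29]

Final sorted array: [17, 22, 23, 28, 28, 29]

The merge sort proceeds by recursively splitting the array and merging sorted halves.
After all merges, the sorted array is [17, 22, 23, 28, 28, 29].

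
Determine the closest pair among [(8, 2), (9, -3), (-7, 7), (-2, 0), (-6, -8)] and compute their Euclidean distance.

Computing all pairwise distances among 5 points:

d((8, 2), (9, -3)) = 5.099 <-- minimum
d((8, 2), (-7, 7)) = 15.8114
d((8, 2), (-2, 0)) = 10.198
d((8, 2), (-6, -8)) = 17.2047
d((9, -3), (-7, 7)) = 18.868
d((9, -3), (-2, 0)) = 11.4018
d((9, -3), (-6, -8)) = 15.8114
d((-7, 7), (-2, 0)) = 8.6023
d((-7, 7), (-6, -8)) = 15.0333
d((-2, 0), (-6, -8)) = 8.9443

Closest pair: (8, 2) and (9, -3) with distance 5.099

The closest pair is (8, 2) and (9, -3) with Euclidean distance 5.099. For 5 points, brute-force pairwise comparison is shown above. For large n, the divide-and-conquer algorithm (sort by x, recurse on halves, check the dividing strip) achieves O(n log n).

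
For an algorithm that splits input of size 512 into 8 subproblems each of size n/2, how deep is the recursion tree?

For divide and conquer with division factor 2:

Problem sizes at each level:
Level 0: 512
Level 1: 256
Level 2: 128
Level 3: 64
Level 4: 32
Level 5: 16
Level 6: 8
Level 7: 4
Level 8: 2
Level 9: 1

The root is level 0 and the size-1 base case is level 9 (the tree spans levels 0 through 9, i.e. 10 levels counting the root), so the depth is the number of divisions: log_2(512) = 9

The recursion tree depth is log_2(512) = 9. At each level, the problem size is divided by 2, so it takes 9 divisions to reduce to a base case of size 1. The algorithm makes 8 recursive calls at each level.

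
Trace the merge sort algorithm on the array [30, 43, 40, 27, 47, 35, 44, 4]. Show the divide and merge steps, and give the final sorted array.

Merge sort trace:

Split: [30, 43, 40, 27, 47, 35, 44, 4] -> [30, 43, 40, 27] and [47, 35, 44, 4]
  Split: [30, 43, 40, 27] -> [30, 43] and [40, 27]
    Split: [30, 43] -> [30] and [43]
    Merge: [30] + [43] -> [30, 43]
    Split: [40, 27] -> [40] and [27]
    Merge: [40] + [27] -> [27, 40]
  Merge: [30, 43] + [27, 40] -> [27, 30, 40, 43]
  Split: [47, 35, 44, 4] -> [47, 35] and [44, 4]
    Split: [47, 35] -> [47] and [35]
    Merge: [47] + [35] -> [35, 47]
    Split: [44, 4] -> [44] and [4]
    Merge: [44] + [4] -> [4, 44]
  Merge: [35, 47] + [4, 44] -> [4, 35, 44, 47]
Merge: [27, 30, 40, 43] + [4, 35, 44, 47] -> [4, 27, 30, 35, 40, 43, 44, 47]

Final sorted array: [4, 27, 30, 35, 40, 43, 44, 47]

The merge sort proceeds by recursively splitting the array and merging sorted halves.
After all merges, the sorted array is [4, 27, 30, 35, 40, 43, 44, 47].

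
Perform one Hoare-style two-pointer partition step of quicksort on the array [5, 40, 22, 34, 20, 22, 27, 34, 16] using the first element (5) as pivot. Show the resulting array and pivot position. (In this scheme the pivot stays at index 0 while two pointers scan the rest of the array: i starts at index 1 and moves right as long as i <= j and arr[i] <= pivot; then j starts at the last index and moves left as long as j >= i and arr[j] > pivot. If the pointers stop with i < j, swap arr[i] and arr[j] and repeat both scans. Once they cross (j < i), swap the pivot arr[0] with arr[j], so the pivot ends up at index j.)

Hoare-style two-pointer partition with pivot = 5:

Initial array: [5, 40, 22, 34, 20, 22, 27, 34, 16]

Pointers start at i = 1, j = 8.
i ends at 1, j ends at 0: the pointers have crossed (j < i), so scanning stops.

j = 0, so swapping arr[0] with arr[j] leaves the pivot at position 0: [5, 40, 22, 34, 20, 22, 27, 34, 16]
Pivot position: 0

After partitioning with pivot 5, the array becomes [5, 40, 22, 34, 20, 22, 27, 34, 16]. The pivot is placed at index 0. All elements to the left of the pivot are <= 5, and all elements to the right are > 5.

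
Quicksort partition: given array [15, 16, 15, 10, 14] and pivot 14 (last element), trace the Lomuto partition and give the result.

Lomuto partition with pivot = 14:

Initial array: [15, 16, 15, 10, 14]

arr[0]=15 > 14: no swap
arr[1]=16 > 14: no swap
arr[2]=15 > 14: no swap
arr[3]=10 <= 14: swap with position 0, array becomes [10, 16, 15, 15, 14]

Place pivot at position 1: [10, 14, 15, 15, 16]
Pivot position: 1

After partitioning with pivot 14, the array becomes [10, 14, 15, 15, 16]. The pivot is placed at index 1. All elements to the left of the pivot are <= 14, and all elements to the right are > 14.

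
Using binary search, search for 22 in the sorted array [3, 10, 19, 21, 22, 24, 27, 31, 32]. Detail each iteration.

Binary search for 22 in [3, 10, 19, 21, 22, 24, 27, 31, 32]:

lo=0, hi=8, mid=4, arr[mid]=22 -> Found target at index 4!

Binary search finds 22 at index 4 after 1 comparisons. The search repeatedly halves the search space by comparing with the middle element.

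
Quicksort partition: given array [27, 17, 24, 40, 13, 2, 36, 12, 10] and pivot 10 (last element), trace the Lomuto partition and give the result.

Lomuto partition with pivot = 10:

Initial array: [27, 17, 24, 40, 13, 2, 36, 12, 10]

arr[0]=27 > 10: no swap
arr[1]=17 > 10: no swap
arr[2]=24 > 10: no swap
arr[3]=40 > 10: no swap
arr[4]=13 > 10: no swap
arr[5]=2 <= 10: swap with position 0, array becomes [2, 17, 24, 40, 13, 27, 36, 12, 10]
arr[6]=36 > 10: no swap
arr[7]=12 > 10: no swap

Place pivot at position 1: [2, 10, 24, 40, 13, 27, 36, 12, 17]
Pivot position: 1

After partitioning with pivot 10, the array becomes [2, 10, 24, 40, 13, 27, 36, 12, 17]. The pivot is placed at index 1. All elements to the left of the pivot are <= 10, and all elements to the right are > 10.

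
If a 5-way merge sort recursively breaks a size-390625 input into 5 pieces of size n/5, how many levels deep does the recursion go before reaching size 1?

For divide and conquer with division factor 5:

Problem sizes at each level:
Level 0: 390625
Level 1: 78125
Level 2: 15625
Level 3: 3125
Level 4: 625
Level 5: 125
Level 6: 25
Level 7: 5
Level 8: 1

The root is level 0 and the size-1 base case is level 8 (the tree spans levels 0 through 8, i.e. 9 levels counting the root), so the depth is the number of divisions: log_5(390625) = 8

The recursion tree depth is log_5(390625) = 8. At each level, the problem size is divided by 5, so it takes 8 divisions to reduce to a base case of size 1. The algorithm makes 5 recursive calls at each level.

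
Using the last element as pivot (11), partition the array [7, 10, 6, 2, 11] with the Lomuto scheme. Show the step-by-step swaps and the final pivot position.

Lomuto partition with pivot = 11:

Initial array: [7, 10, 6, 2, 11]

arr[0]=7 <= 11: swap with position 0, array becomes [7, 10, 6, 2, 11]
arr[1]=10 <= 11: swap with position 1, array becomes [7, 10, 6, 2, 11]
arr[2]=6 <= 11: swap with position 2, array becomes [7, 10, 6, 2, 11]
arr[3]=2 <= 11: swap with position 3, array becomes [7, 10, 6, 2, 11]

Place pivot at position 4: [7, 10, 6, 2, 11]
Pivot position: 4

After partitioning with pivot 11, the array becomes [7, 10, 6, 2, 11]. The pivot is placed at index 4. All elements to the left of the pivot are <= 11, and all elements to the right are > 11.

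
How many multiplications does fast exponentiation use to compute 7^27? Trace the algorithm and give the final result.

Computing 7^27 by squaring (build up from 7^1; each line after the first costs one multiplication):

7^1 = 7
7^2 = (7^1)^2 = 7^2 = 49
7^3 = 7 * 7^2 = 7 * 49 = 343
7^6 = (7^3)^2 = 343^2 = 117649
7^12 = (7^6)^2 = 117649^2 = 13841287201
7^13 = 7 * 7^12 = 7 * 13841287201 = 96889010407
7^26 = (7^13)^2 = 96889010407^2 = 9387480337647754305649
7^27 = 7 * 7^26 = 7 * 9387480337647754305649 = 65712362363534280139543

Result: 65712362363534280139543
Multiplications needed: 7 (7 lines after 7^1)

7^27 = 65712362363534280139543. Using exponentiation by squaring, this requires 7 multiplications. The key idea: if the exponent is even, square the half-power; if odd, multiply by the base once.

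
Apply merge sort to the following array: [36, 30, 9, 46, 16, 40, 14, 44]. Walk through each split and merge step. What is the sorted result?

Merge sort trace:

Split: [36, 30, 9, 46, 16, 40, 14, 44] -> [36, 30, 9, 46] and [16, 40, 14, 44]
  Split: [36, 30, 9, 46] -> [36, 30] and [9, 46]
    Split: [36, 30] -> [36] and [30]
    Merge: [36] + [30] -> [30, 36]
    Split: [9, 46] -> [9] and [46]
    Merge: [9] + [46] -> [9, 46]
  Merge: [30, 36] + [9, 46] -> [9, 30, 36, 46]
  Split: [16, 40, 14, 44] -> [16, 40] and [14, 44]
    Split: [16, 40] -> [16] and [40]
    Merge: [16] + [40] -> [16, 40]
    Split: [14, 44] -> [14] and [44]
    Merge: [14] + [44] -> [14, 44]
  Merge: [16, 40] + [14, 44] -> [14, 16, 40, 44]
Merge: [9, 30, 36, 46] + [14, 16, 40, 44] -> [9, 14, 16, 30, 36, 40, 44, 46]

Final sorted array: [9, 14, 16, 30, 36, 40, 44, 46]

The merge sort proceeds by recursively splitting the array and merging sorted halves.
After all merges, the sorted array is [9, 14, 16, 30, 36, 40, 44, 46].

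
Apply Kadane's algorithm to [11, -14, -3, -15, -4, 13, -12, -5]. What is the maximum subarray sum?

Using Kadane's algorithm on [11, -14, -3, -15, -4, 13, -12, -5]:

Scanning through the array:
Position 1 (value -14): max_ending_here = -3, max_so_far = 11
Position 2 (value -3): max_ending_here = -3, max_so_far = 11
Position 3 (value -15): max_ending_here = -15, max_so_far = 11
Position 4 (value -4): max_ending_here = -4, max_so_far = 11
Position 5 (value 13): max_ending_here = 13, max_so_far = 13
Position 6 (value -12): max_ending_here = 1, max_so_far = 13
Position 7 (value -5): max_ending_here = -4, max_so_far = 13

Maximum subarray: [13]
Maximum sum: 13

The maximum subarray is [13] with sum 13. This subarray runs from index 5 to index 5.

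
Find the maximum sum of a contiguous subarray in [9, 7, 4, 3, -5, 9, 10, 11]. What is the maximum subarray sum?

Using Kadane's algorithm on [9, 7, 4, 3, -5, 9, 10, 11]:

Scanning through the array:
Position 1 (value 7): max_ending_here = 16, max_so_far = 16
Position 2 (value 4): max_ending_here = 20, max_so_far = 20
Position 3 (value 3): max_ending_here = 23, max_so_far = 23
Position 4 (value -5): max_ending_here = 18, max_so_far = 23
Position 5 (value 9): max_ending_here = 27, max_so_far = 27
Position 6 (value 10): max_ending_here = 37, max_so_far = 37
Position 7 (value 11): max_ending_here = 48, max_so_far = 48

Maximum subarray: [9, 7, 4, 3, -5, 9, 10, 11]
Maximum sum: 48

The maximum subarray is [9, 7, 4, 3, -5, 9, 10, 11] with sum 48. This subarray runs from index 0 to index 7.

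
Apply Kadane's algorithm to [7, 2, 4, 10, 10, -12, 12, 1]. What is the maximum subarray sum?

Using Kadane's algorithm on [7, 2, 4, 10, 10, -12, 12, 1]:

Scanning through the array:
Position 1 (value 2): max_ending_here = 9, max_so_far = 9
Position 2 (value 4): max_ending_here = 13, max_so_far = 13
Position 3 (value 10): max_ending_here = 23, max_so_far = 23
Position 4 (value 10): max_ending_here = 33, max_so_far = 33
Position 5 (value -12): max_ending_here = 21, max_so_far = 33
Position 6 (value 12): max_ending_here = 33, max_so_far = 33
Position 7 (value 1): max_ending_here = 34, max_so_far = 34

Maximum subarray: [7, 2, 4, 10, 10, -12, 12, 1]
Maximum sum: 34

The maximum subarray is [7, 2, 4, 10, 10, -12, 12, 1] with sum 34. This subarray runs from index 0 to index 7.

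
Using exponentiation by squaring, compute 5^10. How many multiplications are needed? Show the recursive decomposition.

Computing 5^10 by squaring (build up from 5^1; each line after the first costs one multiplication):

5^1 = 5
5^2 = (5^1)^2 = 5^2 = 25
5^4 = (5^2)^2 = 25^2 = 625
5^5 = 5 * 5^4 = 5 * 625 = 3125
5^10 = (5^5)^2 = 3125^2 = 9765625

Result: 9765625
Multiplications needed: 4 (4 lines after 5^1)

5^10 = 9765625. Using exponentiation by squaring, this requires 4 multiplications. The key idea: if the exponent is even, square the half-power; if odd, multiply by the base once.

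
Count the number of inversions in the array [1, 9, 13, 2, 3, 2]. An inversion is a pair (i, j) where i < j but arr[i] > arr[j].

Finding inversions in [1, 9, 13, 2, 3, 2]:

(1, 3): arr[1]=9 > arr[3]=2
(1, 4): arr[1]=9 > arr[4]=3
(1, 5): arr[1]=9 > arr[5]=2
(2, 3): arr[2]=13 > arr[3]=2
(2, 4): arr[2]=13 > arr[4]=3
(2, 5): arr[2]=13 > arr[5]=2
(4, 5): arr[4]=3 > arr[5]=2

Total inversions: 7

The array has 7 inversion(s): (1,3), (1,4), (1,5), (2,3), (2,4), (2,5), (4,5). Each pair (i,j) satisfies i < j and arr[i] > arr[j].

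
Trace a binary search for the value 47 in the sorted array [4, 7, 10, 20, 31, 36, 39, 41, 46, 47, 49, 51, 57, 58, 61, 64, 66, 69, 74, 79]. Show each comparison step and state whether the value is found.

Binary search for 47 in [4, 7, 10, 20, 31, 36, 39, 41, 46, 47, 49, 51, 57, 58, 61, 64, 66, 69, 74, 79]:

lo=0, hi=19, mid=9, arr[mid]=47 -> Found target at index 9!

Binary search finds 47 at index 9 after 1 comparisons. The search repeatedly halves the search space by comparing with the middle element.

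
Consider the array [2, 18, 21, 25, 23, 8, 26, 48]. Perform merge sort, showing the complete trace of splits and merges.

Merge sort trace:

Split: [2, 18, 21, 25, 23, 8, 26, 48] -> [2, 18, 21, 25] and [23, 8, 26, 48]
  Split: [2, 18, 21, 25] -> [2, 18] and [21, 25]
    Split: [2, 18] -> [2] and [18]
    Merge: [2] + [18] -> [2, 18]
    Split: [21, 25] -> [21] and [25]
    Merge: [21] + [25] -> [21, 25]
  Merge: [2, 18] + [21, 25] -> [2, 18, 21, 25]
  Split: [23, 8, 26, 48] -> [23, 8] and [26, 48]
    Split: [23, 8] -> [23] and [8]
    Merge: [23] + [8] -> [8, 23]
    Split: [26, 48] -> [26] and [48]
    Merge: [26] + [48] -> [26, 48]
  Merge: [8, 23] + [26, 48] -> [8, 23, 26, 48]
Merge: [2, 18, 21, 25] + [8, 23, 26, 48] -> [2, 8, 18, 21, 23, 25, 26, 48]

Final sorted array: [2, 8, 18, 21, 23, 25, 26, 48]

The merge sort proceeds by recursively splitting the array and merging sorted halves.
After all merges, the sorted array is [2, 8, 18, 21, 23, 25, 26, 48].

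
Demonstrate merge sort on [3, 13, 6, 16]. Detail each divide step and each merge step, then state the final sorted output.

Merge sort trace:

Split: [3, 13, 6, 16] -> [3, 13] and [6, 16]
  Split: [3, 13] -> [3] and [13]
  Merge: [3] + [13] -> [3, 13]
  Split: [6, 16] -> [6] and [16]
  Merge: [6] + [16] -> [6, 16]
Merge: [3, 13] + [6, 16] -> [3, 6, 13, 16]

Final sorted array: [3, 6, 13, 16]

The merge sort proceeds by recursively splitting the array and merging sorted halves.
After all merges, the sorted array is [3, 6, 13, 16].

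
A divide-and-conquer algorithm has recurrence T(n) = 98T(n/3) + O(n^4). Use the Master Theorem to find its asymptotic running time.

Master Theorem for T(n) = 98T(n/3) + O(n^4):

a = 98, b = 3, c = 4
log_b(a) = log_3(98) = 4.1734

Case 1: c = 4 < log_3(98) = 4.1734
T(n) = O(n^(log_3 98))

For T(n) = 98T(n/3) + O(n^4): log_3(98) = 4.1734. This is Case 1 of the Master Theorem (c < log_b(a), work dominated by leaves), giving O(n^(log_3 98)).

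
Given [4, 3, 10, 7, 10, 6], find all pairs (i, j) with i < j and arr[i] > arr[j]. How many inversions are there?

Finding inversions in [4, 3, 10, 7, 10, 6]:

(0, 1): arr[0]=4 > arr[1]=3
(2, 3): arr[2]=10 > arr[3]=7
(2, 5): arr[2]=10 > arr[5]=6
(3, 5): arr[3]=7 > arr[5]=6
(4, 5): arr[4]=10 > arr[5]=6

Total inversions: 5

The array has 5 inversion(s): (0,1), (2,3), (2,5), (3,5), (4,5). Each pair (i,j) satisfies i < j and arr[i] > arr[j].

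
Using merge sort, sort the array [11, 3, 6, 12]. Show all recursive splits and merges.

Merge sort trace:

Split: [11, 3, 6, 12] -> [11, 3] and [6, 12]
  Split: [11, 3] -> [11] and [3]
  Merge: [11] + [3] -> [3, 11]
  Split: [6, 12] -> [6] and [12]
  Merge: [6] + [12] -> [6, 12]
Merge: [3, 11] + [6, 12] -> [3, 6, 11, 12]

Final sorted array: [3, 6, 11, 12]

The merge sort proceeds by recursively splitting the array and merging sorted halves.
After all merges, the sorted array is [3, 6, 11, 12].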